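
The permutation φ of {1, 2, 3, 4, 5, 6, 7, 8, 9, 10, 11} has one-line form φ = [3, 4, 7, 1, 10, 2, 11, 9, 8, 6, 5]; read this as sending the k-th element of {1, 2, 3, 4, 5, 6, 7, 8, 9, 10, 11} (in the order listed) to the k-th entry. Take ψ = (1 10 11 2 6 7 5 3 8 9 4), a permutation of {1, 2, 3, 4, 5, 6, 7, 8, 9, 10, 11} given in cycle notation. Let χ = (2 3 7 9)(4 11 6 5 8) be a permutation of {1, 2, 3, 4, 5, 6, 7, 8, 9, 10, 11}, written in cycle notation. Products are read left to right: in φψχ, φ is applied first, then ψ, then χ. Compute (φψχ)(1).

4

(φψχ)(1) = χ(ψ(φ(1))). φ(1) = 3, then ψ(3) = 8, then χ(8) = 4, so the result is 4.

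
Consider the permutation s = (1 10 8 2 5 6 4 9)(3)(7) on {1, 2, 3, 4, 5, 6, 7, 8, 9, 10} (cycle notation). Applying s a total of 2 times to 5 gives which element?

5 lies in the 8-cycle (1 10 8 2 5 6 4 9).
Advancing 2 steps from 5: 5 → 6 → 4.

4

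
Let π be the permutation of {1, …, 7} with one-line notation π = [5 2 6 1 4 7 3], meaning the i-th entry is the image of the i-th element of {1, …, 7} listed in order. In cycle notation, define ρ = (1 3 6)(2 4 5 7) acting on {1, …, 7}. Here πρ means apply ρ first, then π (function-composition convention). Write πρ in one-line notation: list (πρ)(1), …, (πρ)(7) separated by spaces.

6 1 7 4 3 5 2

(πρ)(x) = π(ρ(x)). Computing each image: π(ρ(1)) = π(3) = 6, π(ρ(2)) = π(4) = 1, π(ρ(3)) = π(6) = 7, π(ρ(4)) = π(5) = 4, π(ρ(5)) = π(7) = 3, π(ρ(6)) = π(1) = 5, π(ρ(7)) = π(2) = 2.
Hence πρ = [6 1 7 4 3 5 2].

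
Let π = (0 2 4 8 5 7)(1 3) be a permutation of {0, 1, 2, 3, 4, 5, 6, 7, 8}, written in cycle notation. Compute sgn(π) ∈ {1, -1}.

1

The cycle lengths are 6, 2, 1.
A cycle is odd iff its length is even; π has 2 even-length cycles, so sgn(π) = (−1)^2 and π is even.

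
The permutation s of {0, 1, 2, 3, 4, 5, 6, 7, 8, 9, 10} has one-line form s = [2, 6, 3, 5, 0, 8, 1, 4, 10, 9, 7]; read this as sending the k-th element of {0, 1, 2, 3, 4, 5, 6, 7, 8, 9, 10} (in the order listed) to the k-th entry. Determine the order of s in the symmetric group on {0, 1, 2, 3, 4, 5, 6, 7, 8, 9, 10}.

8

Writing s as disjoint cycles, the cycle lengths are 8, 2, 1.
The order is lcm(8, 2) = 8.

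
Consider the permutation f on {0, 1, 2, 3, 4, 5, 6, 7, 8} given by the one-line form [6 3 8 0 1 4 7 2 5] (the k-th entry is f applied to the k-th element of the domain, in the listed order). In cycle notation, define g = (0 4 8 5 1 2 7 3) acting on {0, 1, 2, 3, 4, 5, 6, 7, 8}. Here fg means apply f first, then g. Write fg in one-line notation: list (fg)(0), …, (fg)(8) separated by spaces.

6 0 5 4 2 8 3 7 1

Chase each element through f then g: 0 → 6 → 6; 1 → 3 → 0; 2 → 8 → 5; 3 → 0 → 4; 4 → 1 → 2; 5 → 4 → 8; 6 → 7 → 3; 7 → 2 → 7; 8 → 5 → 1.
Collecting the images, fg = [6 0 5 4 2 8 3 7 1].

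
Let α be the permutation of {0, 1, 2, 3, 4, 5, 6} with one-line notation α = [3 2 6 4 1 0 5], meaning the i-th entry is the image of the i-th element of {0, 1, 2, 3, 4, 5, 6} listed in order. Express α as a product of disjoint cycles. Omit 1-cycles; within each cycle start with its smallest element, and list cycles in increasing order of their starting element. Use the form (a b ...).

Start at 0 and follow images: 0 → 3 → 4 → 1 → 2 → 6 → 5 → 0, giving the cycle (0 3 4 1 2 6 5).
Repeating from the next unused element and collecting all non-trivial cycles gives (0 3 4 1 2 6 5).

(0 3 4 1 2 6 5)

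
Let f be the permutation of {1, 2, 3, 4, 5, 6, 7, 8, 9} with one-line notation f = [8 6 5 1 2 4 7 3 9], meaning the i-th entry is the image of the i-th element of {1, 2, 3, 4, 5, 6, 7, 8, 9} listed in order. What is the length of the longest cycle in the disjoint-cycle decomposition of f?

Decomposing into disjoint cycles gives (1, 8, 3, 5, 2, 6, 4); the longest has length 7.

7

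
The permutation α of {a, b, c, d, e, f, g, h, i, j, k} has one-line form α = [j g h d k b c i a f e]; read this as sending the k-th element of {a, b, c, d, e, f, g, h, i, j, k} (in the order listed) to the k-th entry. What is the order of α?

8

Writing α as disjoint cycles, the cycle lengths are 8, 2, 1.
Since disjoint cycles commute, ord(α) = lcm(8, 2) = 8.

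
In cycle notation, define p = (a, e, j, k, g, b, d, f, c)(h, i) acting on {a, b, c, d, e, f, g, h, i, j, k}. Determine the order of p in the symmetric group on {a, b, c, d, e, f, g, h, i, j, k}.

18

The cycle type of p is (9, 2).
Since disjoint cycles commute, ord(p) = lcm(9, 2) = 18.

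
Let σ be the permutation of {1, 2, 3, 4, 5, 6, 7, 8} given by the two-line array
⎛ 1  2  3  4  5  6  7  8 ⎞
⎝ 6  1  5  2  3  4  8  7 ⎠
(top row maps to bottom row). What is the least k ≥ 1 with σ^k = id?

The disjoint-cycle form of σ has cycle lengths 4, 2, 2.
The order of σ is the least common multiple of its cycle lengths: lcm(4, 2, 2) = 4.

4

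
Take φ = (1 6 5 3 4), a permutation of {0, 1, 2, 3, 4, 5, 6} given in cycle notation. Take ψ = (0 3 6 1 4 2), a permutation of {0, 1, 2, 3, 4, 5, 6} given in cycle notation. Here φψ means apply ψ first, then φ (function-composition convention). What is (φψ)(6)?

6

(φψ)(6) = φ(ψ(6)). ψ(6) = 1, then φ(1) = 6. So (φψ)(6) = 6.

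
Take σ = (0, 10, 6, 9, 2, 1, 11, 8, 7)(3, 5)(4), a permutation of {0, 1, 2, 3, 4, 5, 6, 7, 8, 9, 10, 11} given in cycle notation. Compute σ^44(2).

2 lies in the 9-cycle (0, 10, 6, 9, 2, 1, 11, 8, 7).
Powers repeat with period 9 on this cycle, and 44 mod 9 = 8, so σ^44(2) = σ^8(2).
Advancing 8 steps from 2: 2 → 1 → 11 → 8 → 7 → 0 → 10 → 6 → 9.

9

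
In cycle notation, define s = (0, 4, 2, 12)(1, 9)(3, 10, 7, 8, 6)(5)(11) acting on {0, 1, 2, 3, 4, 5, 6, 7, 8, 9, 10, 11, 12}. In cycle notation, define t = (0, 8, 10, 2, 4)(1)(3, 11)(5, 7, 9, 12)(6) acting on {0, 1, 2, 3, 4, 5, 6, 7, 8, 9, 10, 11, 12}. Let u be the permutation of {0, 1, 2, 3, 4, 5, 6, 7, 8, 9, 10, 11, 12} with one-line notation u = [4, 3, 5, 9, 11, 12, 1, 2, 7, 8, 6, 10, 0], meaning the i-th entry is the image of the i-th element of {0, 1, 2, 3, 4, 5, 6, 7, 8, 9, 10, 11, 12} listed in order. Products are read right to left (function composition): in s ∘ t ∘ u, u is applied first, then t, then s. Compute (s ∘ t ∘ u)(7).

2

Apply the permutations in order: u(7) = 2, then t(2) = 4, then s(4) = 2. So (s ∘ t ∘ u)(7) = 2.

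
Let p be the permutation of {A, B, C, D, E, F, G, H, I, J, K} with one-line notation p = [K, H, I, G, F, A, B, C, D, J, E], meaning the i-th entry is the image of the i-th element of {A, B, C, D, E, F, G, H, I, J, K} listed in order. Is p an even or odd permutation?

even

In disjoint-cycle form the cycle lengths are 6, 4, 1.
A cycle of length ℓ contributes ℓ−1 transpositions, so p is a product of 5 + 3 = 8 transpositions — even.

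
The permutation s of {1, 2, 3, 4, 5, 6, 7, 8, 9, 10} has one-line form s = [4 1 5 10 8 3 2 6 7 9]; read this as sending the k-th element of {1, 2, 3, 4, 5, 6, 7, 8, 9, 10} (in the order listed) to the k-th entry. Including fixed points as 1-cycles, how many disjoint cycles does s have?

2

The cycle decomposition is (1 4 10 9 7 2)(3 5 8 6), which has 2 cycles (counting 1-cycles).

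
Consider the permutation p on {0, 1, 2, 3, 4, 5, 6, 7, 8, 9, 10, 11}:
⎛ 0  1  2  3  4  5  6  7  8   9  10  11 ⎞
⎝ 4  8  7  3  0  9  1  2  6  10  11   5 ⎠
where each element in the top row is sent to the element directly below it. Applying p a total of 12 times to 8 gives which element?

Tracing 8 → 6 → … returns to 8 after 3 steps, so 8 lies in a 3-cycle (1, 8, 6).
Powers repeat with period 3 on this cycle, and 12 mod 3 = 0, so p^12(8) = p^0(8).
So p^12(8) = 8.

8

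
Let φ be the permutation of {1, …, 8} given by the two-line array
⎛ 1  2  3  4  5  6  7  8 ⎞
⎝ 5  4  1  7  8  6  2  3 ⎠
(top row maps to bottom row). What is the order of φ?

The disjoint-cycle form of φ has cycle lengths 4, 3, 1.
The order is lcm(4, 3) = 12.

12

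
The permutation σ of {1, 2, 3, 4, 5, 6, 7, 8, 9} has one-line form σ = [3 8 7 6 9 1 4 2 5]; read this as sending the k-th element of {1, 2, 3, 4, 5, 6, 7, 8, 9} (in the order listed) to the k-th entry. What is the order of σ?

The disjoint-cycle form of σ has cycle lengths 5, 2, 2.
The order of σ is the least common multiple of its cycle lengths: lcm(5, 2, 2) = 10.

10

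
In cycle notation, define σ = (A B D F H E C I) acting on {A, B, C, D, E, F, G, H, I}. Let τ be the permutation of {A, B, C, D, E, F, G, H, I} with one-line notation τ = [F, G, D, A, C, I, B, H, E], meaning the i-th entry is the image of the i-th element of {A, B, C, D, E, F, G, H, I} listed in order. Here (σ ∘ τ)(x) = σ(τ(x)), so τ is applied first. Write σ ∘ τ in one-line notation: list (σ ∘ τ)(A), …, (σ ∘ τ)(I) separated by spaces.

For each element, apply τ then σ: A → F → H; B → G → G; C → D → F; D → A → B; E → C → I; F → I → A; G → B → D; H → H → E; I → E → C.
So σ ∘ τ in one-line form is H G F B I A D E C.

H G F B I A D E C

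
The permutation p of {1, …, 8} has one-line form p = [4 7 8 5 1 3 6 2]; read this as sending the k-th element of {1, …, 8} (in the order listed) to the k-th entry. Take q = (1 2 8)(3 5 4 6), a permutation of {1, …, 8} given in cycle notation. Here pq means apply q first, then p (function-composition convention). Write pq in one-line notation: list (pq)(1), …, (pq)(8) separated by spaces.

Chase each element through q then p: 1 → 2 → 7; 2 → 8 → 2; 3 → 5 → 1; 4 → 6 → 3; 5 → 4 → 5; 6 → 3 → 8; 7 → 7 → 6; 8 → 1 → 4.
So pq in one-line form is 7 2 1 3 5 8 6 4.

7 2 1 3 5 8 6 4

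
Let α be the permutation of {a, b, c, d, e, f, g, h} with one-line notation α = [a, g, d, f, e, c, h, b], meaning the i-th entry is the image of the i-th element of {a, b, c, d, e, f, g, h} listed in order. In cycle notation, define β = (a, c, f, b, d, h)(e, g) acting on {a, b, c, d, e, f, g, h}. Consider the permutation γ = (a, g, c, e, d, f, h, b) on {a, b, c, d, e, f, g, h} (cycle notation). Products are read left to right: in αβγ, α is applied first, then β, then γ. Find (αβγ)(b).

(αβγ)(b) = γ(β(α(b))). α(b) = g, then β(g) = e, then γ(e) = d, so the result is d.

d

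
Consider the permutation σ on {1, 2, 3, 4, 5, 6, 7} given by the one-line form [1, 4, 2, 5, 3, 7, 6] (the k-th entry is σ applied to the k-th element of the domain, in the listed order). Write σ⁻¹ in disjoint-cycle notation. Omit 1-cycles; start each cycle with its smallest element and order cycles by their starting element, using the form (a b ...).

(2 3 5 4)(6 7)

The cycle decomposition of σ is (2 4 5 3)(6 7).
Reversing each cycle (and rotating so the smallest element leads) gives σ⁻¹ = (2 3 5 4)(6 7).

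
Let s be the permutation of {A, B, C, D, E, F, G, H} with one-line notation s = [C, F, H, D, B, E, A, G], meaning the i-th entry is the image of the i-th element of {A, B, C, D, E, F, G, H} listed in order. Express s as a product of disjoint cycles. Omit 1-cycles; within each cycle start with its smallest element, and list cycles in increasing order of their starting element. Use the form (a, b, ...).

(A, C, H, G)(B, F, E)

Start at A and follow images: A → C → H → G → A, giving the cycle (A, C, H, G).
Repeating from the next unused element and collecting all non-trivial cycles gives (A, C, H, G)(B, F, E).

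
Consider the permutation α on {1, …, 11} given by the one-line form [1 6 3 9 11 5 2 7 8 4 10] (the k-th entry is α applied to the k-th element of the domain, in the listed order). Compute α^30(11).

9

Tracing 11 → 10 → … returns to 11 after 9 steps, so 11 lies in a 9-cycle (2, 6, 5, 11, 10, 4, 9, 8, 7).
On a 9-cycle, α^9 is the identity, so α^30 = α^3 there (30 ≡ 3 mod 9).
Stepping 3 places around the cycle: 11 → 10 → 4 → 9.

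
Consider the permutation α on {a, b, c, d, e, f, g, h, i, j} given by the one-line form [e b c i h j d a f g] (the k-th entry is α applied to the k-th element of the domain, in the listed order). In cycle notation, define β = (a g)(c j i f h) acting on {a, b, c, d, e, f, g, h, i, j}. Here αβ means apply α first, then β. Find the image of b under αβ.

(αβ)(b) = β(α(b)). α(b) = b, then β(b) = b. So (αβ)(b) = b.

b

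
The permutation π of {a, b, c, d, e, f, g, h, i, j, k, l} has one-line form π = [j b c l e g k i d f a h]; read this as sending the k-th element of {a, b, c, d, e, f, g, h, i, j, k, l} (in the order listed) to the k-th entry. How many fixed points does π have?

3

The fixed points (elements with π(x) = x) are {b, c, e}, so there are 3.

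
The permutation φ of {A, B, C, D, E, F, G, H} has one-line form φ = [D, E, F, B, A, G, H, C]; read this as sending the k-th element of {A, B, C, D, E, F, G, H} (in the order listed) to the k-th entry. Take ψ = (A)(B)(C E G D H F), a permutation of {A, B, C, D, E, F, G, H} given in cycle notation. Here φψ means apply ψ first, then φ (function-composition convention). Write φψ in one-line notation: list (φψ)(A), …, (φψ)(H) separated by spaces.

(φψ)(x) = φ(ψ(x)). Computing each image: φ(ψ(A)) = φ(A) = D, φ(ψ(B)) = φ(B) = E, φ(ψ(C)) = φ(E) = A, φ(ψ(D)) = φ(H) = C, φ(ψ(E)) = φ(G) = H, φ(ψ(F)) = φ(C) = F, φ(ψ(G)) = φ(D) = B, φ(ψ(H)) = φ(F) = G.
Hence φψ = [D E A C H F B G].

D E A C H F B G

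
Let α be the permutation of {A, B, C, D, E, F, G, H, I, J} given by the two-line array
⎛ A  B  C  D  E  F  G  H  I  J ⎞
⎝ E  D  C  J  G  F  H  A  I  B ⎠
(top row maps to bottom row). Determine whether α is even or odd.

odd

In disjoint-cycle form the cycle lengths are 4, 3, 1, 1, 1.
A cycle of length ℓ contributes ℓ−1 transpositions, so α is a product of 3 + 2 = 5 transpositions — odd.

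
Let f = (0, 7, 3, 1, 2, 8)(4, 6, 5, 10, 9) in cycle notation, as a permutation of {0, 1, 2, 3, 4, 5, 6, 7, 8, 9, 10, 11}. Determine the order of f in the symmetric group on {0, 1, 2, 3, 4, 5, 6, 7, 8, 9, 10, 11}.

30

The disjoint cycles have lengths 6, 5, 1.
Since disjoint cycles commute, ord(f) = lcm(6, 5) = 30.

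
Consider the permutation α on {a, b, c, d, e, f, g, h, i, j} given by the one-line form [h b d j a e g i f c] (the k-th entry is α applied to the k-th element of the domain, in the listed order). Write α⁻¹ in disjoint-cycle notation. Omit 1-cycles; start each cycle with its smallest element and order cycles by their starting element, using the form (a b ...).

(a e f i h)(c j d)

First write α in disjoint cycles: (a h i f e)(c d j).
Reversing each cycle (and rotating so the smallest element leads) gives α⁻¹ = (a e f i h)(c j d).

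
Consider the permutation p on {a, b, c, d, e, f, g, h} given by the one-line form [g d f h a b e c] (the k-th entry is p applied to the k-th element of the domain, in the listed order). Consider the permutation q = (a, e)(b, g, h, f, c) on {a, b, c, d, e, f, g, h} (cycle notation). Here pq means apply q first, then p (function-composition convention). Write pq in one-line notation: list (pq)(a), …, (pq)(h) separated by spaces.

For each element, apply q then p: a → e → a; b → g → e; c → b → d; d → d → h; e → a → g; f → c → f; g → h → c; h → f → b.
So pq in one-line form is a e d h g f c b.

a e d h g f c b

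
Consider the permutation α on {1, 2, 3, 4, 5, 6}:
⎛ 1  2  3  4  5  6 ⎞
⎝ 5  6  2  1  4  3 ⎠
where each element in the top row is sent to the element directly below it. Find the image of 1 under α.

The entry below 1 in the array is 5, so α(1) = 5.

5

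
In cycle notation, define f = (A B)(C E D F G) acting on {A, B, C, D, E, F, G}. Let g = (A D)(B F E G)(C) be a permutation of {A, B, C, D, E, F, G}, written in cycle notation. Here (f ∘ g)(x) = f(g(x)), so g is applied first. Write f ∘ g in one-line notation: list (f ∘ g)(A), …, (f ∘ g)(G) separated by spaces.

F G E B C D A

(f ∘ g)(x) = f(g(x)). Computing each image: f(g(A)) = f(D) = F, f(g(B)) = f(F) = G, f(g(C)) = f(C) = E, f(g(D)) = f(A) = B, f(g(E)) = f(G) = C, f(g(F)) = f(E) = D, f(g(G)) = f(B) = A.
Hence f ∘ g = [F G E B C D A].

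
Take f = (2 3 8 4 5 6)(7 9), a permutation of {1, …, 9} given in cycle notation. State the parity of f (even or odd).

even

The cycle lengths are 6, 2, 1.
A cycle is odd iff its length is even; f has 2 even-length cycles, so sgn(f) = (−1)^2 and f is even.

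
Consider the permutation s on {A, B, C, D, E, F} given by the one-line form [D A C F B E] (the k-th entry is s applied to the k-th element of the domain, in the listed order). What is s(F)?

E

F is element number 6 of the domain, and entry number 6 of the one-line form is E, so s(F) = E.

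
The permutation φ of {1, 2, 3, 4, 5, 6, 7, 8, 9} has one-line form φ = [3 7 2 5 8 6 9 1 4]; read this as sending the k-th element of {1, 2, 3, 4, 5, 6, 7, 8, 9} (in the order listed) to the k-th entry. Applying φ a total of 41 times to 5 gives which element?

Tracing 5 → 8 → … returns to 5 after 8 steps, so 5 lies in an 8-cycle (1 3 2 7 9 4 5 8).
Powers repeat with period 8 on this cycle, and 41 mod 8 = 1, so φ^41(5) = φ^1(5).
Advancing 1 step from 5: 5 → 8.

8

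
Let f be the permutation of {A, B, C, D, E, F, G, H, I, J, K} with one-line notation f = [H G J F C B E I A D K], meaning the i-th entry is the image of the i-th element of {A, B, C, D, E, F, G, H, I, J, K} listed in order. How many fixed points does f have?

The fixed points (elements with f(x) = x) are {K}, so there is 1.

1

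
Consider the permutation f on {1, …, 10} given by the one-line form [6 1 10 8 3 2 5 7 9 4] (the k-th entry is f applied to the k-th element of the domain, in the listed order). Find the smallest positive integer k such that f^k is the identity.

6

Writing f as disjoint cycles, the cycle lengths are 6, 3, 1.
The order is lcm(6, 3) = 6.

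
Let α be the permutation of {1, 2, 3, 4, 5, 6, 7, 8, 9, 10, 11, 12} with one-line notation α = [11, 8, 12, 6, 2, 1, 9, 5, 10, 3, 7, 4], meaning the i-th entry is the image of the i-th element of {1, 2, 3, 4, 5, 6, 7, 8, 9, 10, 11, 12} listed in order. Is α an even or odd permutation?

even

In disjoint-cycle form the cycle lengths are 9, 3.
A cycle of length ℓ contributes ℓ−1 transpositions, so α is a product of 8 + 2 = 10 transpositions — even.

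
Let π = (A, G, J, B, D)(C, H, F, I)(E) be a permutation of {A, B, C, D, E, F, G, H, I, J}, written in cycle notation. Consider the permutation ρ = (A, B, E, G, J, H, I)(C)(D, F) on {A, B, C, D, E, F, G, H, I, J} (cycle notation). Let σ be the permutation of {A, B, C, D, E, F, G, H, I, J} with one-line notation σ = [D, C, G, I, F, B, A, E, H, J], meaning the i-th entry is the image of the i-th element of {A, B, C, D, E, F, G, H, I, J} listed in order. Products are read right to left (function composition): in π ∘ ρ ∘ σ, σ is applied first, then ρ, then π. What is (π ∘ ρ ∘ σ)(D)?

Chase D: σ(D) = I; ρ(I) = A; π(A) = G. Hence (π ∘ ρ ∘ σ)(D) = G.

G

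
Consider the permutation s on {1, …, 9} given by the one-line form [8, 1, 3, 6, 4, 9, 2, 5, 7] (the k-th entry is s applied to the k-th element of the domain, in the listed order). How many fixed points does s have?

The fixed points (elements with s(x) = x) are {3}, so there is 1.

1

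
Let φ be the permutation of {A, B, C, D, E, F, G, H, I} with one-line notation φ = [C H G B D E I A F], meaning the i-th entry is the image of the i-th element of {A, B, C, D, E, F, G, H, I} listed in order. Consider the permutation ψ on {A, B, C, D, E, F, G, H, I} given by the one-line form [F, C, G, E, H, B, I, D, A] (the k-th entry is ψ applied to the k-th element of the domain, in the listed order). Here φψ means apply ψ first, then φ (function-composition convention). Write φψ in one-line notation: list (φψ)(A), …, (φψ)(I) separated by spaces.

E G I D A H F B C

For each element, apply ψ then φ: A → F → E; B → C → G; C → G → I; D → E → D; E → H → A; F → B → H; G → I → F; H → D → B; I → A → C.
Collecting the images, φψ = [E G I D A H F B C].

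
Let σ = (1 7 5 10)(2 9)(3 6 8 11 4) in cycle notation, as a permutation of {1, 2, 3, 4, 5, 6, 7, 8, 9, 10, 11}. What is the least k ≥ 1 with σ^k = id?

The cycle type of σ is (5, 4, 2).
The order of σ is the least common multiple of its cycle lengths: lcm(5, 4, 2) = 20.

20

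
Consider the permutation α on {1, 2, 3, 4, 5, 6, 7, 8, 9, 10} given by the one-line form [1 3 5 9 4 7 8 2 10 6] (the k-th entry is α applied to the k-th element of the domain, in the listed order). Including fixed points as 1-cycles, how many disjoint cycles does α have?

The cycle decomposition is (1)(2 3 5 4 9 10 6 7 8), which has 2 cycles (counting 1-cycles).

2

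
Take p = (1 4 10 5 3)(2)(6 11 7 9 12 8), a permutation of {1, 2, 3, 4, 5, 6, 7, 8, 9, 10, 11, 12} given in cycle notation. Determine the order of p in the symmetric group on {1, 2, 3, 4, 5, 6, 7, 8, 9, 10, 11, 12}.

The disjoint cycles have lengths 6, 5, 1.
The order of p is the least common multiple of its cycle lengths: lcm(6, 5) = 30.

30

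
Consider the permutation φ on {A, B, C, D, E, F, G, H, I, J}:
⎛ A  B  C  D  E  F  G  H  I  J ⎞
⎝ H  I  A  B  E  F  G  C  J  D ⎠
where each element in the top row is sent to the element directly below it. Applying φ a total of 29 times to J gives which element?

Tracing J → D → … returns to J after 4 steps, so J lies in a 4-cycle (B I J D).
On a 4-cycle, φ^4 is the identity, so φ^29 = φ^1 there (29 ≡ 1 mod 4).
Stepping 1 place around the cycle: J → D.

D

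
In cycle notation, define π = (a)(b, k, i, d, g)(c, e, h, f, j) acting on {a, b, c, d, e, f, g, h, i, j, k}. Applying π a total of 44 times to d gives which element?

d lies in the 5-cycle (b, k, i, d, g).
Since the cycle has length 5, π^44 acts on it the same as π^4 (44 mod 5 = 4).
Advancing 4 steps from d: d → g → b → k → i.

i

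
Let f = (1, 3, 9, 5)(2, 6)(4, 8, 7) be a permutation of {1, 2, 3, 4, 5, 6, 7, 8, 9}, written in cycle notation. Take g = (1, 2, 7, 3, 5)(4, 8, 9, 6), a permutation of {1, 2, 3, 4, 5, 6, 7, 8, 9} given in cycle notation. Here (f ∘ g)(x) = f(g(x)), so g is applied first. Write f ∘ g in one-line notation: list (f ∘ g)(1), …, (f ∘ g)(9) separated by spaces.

(f ∘ g)(x) = f(g(x)). Computing each image: f(g(1)) = f(2) = 6, f(g(2)) = f(7) = 4, f(g(3)) = f(5) = 1, f(g(4)) = f(8) = 7, f(g(5)) = f(1) = 3, f(g(6)) = f(4) = 8, f(g(7)) = f(3) = 9, f(g(8)) = f(9) = 5, f(g(9)) = f(6) = 2.
Hence f ∘ g = [6 4 1 7 3 8 9 5 2].

6 4 1 7 3 8 9 5 2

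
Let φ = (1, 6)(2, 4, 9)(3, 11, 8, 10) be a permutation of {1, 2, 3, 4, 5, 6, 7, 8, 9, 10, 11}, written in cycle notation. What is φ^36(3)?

3

3 lies in the 4-cycle (3, 11, 8, 10).
Since the cycle has length 4, φ^36 acts on it the same as φ^0 (36 mod 4 = 0).
So φ^36(3) = 3.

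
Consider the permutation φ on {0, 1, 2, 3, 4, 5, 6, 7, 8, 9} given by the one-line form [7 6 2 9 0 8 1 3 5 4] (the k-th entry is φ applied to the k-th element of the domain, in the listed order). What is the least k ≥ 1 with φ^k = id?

Writing φ as disjoint cycles, the cycle lengths are 5, 2, 2, 1.
Since disjoint cycles commute, ord(φ) = lcm(5, 2, 2) = 10.

10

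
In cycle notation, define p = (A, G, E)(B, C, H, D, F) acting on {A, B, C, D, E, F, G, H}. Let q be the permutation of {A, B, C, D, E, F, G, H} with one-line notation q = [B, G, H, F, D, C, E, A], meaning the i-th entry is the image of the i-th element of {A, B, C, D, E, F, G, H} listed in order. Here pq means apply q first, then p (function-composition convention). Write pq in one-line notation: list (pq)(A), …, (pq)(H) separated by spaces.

C E D B F H A G

(pq)(x) = p(q(x)). Computing each image: p(q(A)) = p(B) = C, p(q(B)) = p(G) = E, p(q(C)) = p(H) = D, p(q(D)) = p(F) = B, p(q(E)) = p(D) = F, p(q(F)) = p(C) = H, p(q(G)) = p(E) = A, p(q(H)) = p(A) = G.
Hence pq = [C E D B F H A G].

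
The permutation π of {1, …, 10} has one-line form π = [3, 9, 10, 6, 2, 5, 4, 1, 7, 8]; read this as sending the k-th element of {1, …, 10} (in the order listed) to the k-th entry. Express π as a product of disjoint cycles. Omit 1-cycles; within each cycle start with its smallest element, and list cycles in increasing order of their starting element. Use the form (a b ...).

(1 3 10 8)(2 9 7 4 6 5)

Start at 1 and follow images: 1 → 3 → 10 → 8 → 1, giving the cycle (1 3 10 8).
Repeating from the next unused element and collecting all non-trivial cycles gives (1 3 10 8)(2 9 7 4 6 5).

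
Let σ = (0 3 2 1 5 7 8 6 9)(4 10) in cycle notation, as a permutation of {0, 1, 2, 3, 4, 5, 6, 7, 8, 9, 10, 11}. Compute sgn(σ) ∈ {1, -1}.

-1

The cycle lengths are 9, 2, 1.
A cycle is odd iff its length is even; σ has 1 even-length cycle, so sgn(σ) = (−1)^1 and σ is odd.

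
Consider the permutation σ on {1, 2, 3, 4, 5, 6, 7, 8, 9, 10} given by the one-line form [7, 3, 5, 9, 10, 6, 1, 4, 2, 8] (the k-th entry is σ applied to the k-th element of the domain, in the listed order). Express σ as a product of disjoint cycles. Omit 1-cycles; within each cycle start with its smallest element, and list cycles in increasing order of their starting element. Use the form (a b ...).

(1 7)(2 3 5 10 8 4 9)

Start at 1 and follow images: 1 → 7 → 1, giving the cycle (1 7).
Repeating from the next unused element and collecting all non-trivial cycles gives (1 7)(2 3 5 10 8 4 9).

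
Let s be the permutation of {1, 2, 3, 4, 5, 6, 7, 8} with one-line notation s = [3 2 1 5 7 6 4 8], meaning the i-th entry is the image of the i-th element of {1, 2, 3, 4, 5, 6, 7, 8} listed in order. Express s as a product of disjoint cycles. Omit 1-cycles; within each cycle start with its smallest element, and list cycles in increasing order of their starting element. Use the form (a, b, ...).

Iterating s from 1 gives 1 → 3 → 1; that is the 2-cycle (1, 3).
Repeating from the next unused element and collecting all non-trivial cycles gives (1, 3)(4, 5, 7).

(1, 3)(4, 5, 7)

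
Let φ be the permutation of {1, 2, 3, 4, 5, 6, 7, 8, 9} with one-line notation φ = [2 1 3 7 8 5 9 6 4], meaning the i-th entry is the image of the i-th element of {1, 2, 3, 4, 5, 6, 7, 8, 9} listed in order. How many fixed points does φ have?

The fixed points (elements with φ(x) = x) are {3}, so there is 1.

1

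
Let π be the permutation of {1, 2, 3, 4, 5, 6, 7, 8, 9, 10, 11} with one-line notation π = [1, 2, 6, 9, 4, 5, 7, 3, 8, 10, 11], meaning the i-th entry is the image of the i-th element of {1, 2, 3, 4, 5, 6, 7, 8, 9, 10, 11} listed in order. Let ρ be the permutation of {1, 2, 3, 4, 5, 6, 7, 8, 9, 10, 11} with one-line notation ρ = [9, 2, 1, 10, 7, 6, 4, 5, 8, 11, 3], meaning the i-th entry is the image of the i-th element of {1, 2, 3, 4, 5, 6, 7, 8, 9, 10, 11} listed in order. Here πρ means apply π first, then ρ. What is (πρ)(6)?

7

π(6) = 5, then ρ(5) = 7; composing gives (πρ)(6) = 7.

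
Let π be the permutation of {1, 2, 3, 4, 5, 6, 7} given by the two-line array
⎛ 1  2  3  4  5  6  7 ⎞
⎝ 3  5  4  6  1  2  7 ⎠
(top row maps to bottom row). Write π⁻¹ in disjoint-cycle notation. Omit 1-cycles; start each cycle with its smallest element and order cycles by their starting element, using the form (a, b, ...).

(1, 5, 2, 6, 4, 3)

The cycle decomposition of π is (1, 3, 4, 6, 2, 5).
The inverse reverses every cycle; in canonical form, π⁻¹ = (1, 5, 2, 6, 4, 3).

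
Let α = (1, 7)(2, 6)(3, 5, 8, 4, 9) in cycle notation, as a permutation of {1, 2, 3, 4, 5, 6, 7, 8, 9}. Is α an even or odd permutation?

The cycle lengths are 5, 2, 2.
A cycle is odd iff its length is even; α has 2 even-length cycles, so sgn(α) = (−1)^2 and α is even.

even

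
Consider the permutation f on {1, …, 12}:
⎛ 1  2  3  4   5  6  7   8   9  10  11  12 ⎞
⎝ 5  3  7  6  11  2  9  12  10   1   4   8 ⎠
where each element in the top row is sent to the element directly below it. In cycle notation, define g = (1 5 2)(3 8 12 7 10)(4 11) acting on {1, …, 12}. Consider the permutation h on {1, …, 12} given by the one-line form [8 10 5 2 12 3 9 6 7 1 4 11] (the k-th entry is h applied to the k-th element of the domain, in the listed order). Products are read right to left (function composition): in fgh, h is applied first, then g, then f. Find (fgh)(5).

(fgh)(5) = f(g(h(5))). h(5) = 12, then g(12) = 7, then f(7) = 9, so the result is 9.

9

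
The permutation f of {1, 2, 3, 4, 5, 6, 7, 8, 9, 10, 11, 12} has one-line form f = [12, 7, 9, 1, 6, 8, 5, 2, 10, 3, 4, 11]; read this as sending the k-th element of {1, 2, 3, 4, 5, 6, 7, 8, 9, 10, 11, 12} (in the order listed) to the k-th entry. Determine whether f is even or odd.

In disjoint-cycle form the cycle lengths are 5, 4, 3.
A cycle of length ℓ contributes ℓ−1 transpositions, so f is a product of 4 + 3 + 2 = 9 transpositions — odd.

odd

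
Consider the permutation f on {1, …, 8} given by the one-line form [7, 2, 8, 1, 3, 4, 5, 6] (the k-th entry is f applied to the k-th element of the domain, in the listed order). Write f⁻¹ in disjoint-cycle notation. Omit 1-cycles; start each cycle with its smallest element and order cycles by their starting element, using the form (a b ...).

First write f in disjoint cycles: (1 7 5 3 8 6 4).
Reversing each cycle (and rotating so the smallest element leads) gives f⁻¹ = (1 4 6 8 3 5 7).

(1 4 6 8 3 5 7)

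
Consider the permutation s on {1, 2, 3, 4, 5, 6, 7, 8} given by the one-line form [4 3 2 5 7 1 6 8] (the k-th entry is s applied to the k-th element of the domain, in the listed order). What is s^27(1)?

Tracing 1 → 4 → … returns to 1 after 5 steps, so 1 lies in a 5-cycle (1 4 5 7 6).
Since the cycle has length 5, s^27 acts on it the same as s^2 (27 mod 5 = 2).
Stepping 2 places around the cycle: 1 → 4 → 5.

5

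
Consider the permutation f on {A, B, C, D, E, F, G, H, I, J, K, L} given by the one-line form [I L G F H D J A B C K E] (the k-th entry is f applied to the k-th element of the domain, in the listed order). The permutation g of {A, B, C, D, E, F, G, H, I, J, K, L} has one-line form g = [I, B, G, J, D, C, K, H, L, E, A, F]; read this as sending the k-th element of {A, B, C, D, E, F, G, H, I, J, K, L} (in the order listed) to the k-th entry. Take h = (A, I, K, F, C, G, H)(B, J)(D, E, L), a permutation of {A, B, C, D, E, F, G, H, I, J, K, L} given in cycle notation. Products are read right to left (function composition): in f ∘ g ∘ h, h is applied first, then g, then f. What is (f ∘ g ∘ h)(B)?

H

Chase B: h(B) = J; g(J) = E; f(E) = H. Hence (f ∘ g ∘ h)(B) = H.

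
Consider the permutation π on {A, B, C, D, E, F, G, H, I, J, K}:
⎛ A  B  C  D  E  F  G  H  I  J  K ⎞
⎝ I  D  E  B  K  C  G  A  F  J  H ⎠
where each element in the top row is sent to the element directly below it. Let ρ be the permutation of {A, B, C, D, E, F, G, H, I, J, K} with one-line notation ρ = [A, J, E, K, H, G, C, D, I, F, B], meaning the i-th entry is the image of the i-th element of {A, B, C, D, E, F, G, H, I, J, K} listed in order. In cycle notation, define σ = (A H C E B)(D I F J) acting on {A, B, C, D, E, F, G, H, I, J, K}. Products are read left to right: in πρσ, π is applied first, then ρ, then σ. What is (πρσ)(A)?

Chase A: π(A) = I; ρ(I) = I; σ(I) = F. Hence (πρσ)(A) = F.

F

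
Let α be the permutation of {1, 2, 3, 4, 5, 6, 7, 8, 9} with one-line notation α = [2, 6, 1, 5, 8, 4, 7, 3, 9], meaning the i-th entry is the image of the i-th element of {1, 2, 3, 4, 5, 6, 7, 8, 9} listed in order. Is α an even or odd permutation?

In disjoint-cycle form the cycle lengths are 7, 1, 1.
A cycle of length ℓ contributes ℓ−1 transpositions, so α is a product of 6 transpositions — even.

even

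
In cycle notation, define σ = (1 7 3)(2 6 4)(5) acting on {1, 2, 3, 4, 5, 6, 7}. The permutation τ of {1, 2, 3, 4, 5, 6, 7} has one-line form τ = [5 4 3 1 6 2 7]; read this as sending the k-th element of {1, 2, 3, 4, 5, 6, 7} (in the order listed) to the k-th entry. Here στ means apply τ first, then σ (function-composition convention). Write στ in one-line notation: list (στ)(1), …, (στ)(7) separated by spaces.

Chase each element through τ then σ: 1 → 5 → 5; 2 → 4 → 2; 3 → 3 → 1; 4 → 1 → 7; 5 → 6 → 4; 6 → 2 → 6; 7 → 7 → 3.
Collecting the images, στ = [5 2 1 7 4 6 3].

5 2 1 7 4 6 3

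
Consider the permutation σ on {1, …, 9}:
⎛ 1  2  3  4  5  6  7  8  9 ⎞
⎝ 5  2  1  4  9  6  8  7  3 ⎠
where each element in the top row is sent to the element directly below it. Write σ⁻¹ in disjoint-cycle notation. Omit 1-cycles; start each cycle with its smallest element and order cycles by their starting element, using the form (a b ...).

(1 3 9 5)(7 8)

The cycle decomposition of σ is (1 5 9 3)(7 8).
The inverse reverses every cycle; in canonical form, σ⁻¹ = (1 3 9 5)(7 8).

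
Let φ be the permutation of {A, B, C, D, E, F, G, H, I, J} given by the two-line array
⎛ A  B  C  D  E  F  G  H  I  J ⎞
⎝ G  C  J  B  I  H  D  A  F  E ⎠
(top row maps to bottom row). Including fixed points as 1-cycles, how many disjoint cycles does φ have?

The cycle decomposition is (A G D B C J E I F H), which has 1 cycle (counting 1-cycles).

1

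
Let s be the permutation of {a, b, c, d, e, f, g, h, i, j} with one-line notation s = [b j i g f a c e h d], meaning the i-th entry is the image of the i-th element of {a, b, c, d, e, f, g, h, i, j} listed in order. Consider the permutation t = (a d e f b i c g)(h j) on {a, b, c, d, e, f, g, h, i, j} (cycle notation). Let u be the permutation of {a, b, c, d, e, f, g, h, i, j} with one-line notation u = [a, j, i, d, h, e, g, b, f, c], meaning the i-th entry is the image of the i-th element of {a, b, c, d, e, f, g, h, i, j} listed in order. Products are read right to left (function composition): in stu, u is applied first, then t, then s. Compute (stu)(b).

Chase b: u(b) = j; t(j) = h; s(h) = e. Hence (stu)(b) = e.

e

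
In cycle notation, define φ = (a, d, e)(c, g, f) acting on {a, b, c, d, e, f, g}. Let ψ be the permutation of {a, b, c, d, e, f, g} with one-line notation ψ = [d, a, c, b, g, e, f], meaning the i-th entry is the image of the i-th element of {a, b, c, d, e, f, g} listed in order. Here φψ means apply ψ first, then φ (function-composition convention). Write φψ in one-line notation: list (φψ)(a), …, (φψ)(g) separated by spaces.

e d g b f a c

(φψ)(x) = φ(ψ(x)). Computing each image: φ(ψ(a)) = φ(d) = e, φ(ψ(b)) = φ(a) = d, φ(ψ(c)) = φ(c) = g, φ(ψ(d)) = φ(b) = b, φ(ψ(e)) = φ(g) = f, φ(ψ(f)) = φ(e) = a, φ(ψ(g)) = φ(f) = c.
Hence φψ = [e d g b f a c].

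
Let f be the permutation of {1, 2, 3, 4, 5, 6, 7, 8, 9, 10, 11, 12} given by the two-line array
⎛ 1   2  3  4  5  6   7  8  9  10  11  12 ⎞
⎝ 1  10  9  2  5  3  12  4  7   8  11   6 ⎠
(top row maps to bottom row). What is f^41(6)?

Tracing 6 → 3 → … returns to 6 after 5 steps, so 6 lies in a 5-cycle (3, 9, 7, 12, 6).
On a 5-cycle, f^5 is the identity, so f^41 = f^1 there (41 ≡ 1 mod 5).
Stepping 1 place around the cycle: 6 → 3.

3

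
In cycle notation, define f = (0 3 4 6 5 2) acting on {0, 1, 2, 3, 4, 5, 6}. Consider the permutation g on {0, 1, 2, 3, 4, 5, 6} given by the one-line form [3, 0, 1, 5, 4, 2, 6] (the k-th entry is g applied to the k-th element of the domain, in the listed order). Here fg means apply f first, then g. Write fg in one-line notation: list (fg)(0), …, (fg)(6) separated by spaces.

Chase each element through f then g: 0 → 3 → 5; 1 → 1 → 0; 2 → 0 → 3; 3 → 4 → 4; 4 → 6 → 6; 5 → 2 → 1; 6 → 5 → 2.
So fg in one-line form is 5 0 3 4 6 1 2.

5 0 3 4 6 1 2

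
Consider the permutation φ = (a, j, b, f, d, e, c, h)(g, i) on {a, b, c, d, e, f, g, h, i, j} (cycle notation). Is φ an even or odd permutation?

The cycle lengths are 8, 2.
A cycle is odd iff its length is even; φ has 2 even-length cycles, so sgn(φ) = (−1)^2 and φ is even.

even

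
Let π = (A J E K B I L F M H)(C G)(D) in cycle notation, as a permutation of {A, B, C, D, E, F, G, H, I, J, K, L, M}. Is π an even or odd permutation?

even

The cycle lengths are 10, 2, 1.
A cycle is odd iff its length is even; π has 2 even-length cycles, so sgn(π) = (−1)^2 and π is even.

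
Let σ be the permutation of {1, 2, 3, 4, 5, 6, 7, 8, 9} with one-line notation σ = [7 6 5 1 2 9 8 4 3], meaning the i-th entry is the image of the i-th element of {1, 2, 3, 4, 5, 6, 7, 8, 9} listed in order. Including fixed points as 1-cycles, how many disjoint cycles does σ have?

2

The cycle decomposition is (1 7 8 4)(2 6 9 3 5), which has 2 cycles (counting 1-cycles).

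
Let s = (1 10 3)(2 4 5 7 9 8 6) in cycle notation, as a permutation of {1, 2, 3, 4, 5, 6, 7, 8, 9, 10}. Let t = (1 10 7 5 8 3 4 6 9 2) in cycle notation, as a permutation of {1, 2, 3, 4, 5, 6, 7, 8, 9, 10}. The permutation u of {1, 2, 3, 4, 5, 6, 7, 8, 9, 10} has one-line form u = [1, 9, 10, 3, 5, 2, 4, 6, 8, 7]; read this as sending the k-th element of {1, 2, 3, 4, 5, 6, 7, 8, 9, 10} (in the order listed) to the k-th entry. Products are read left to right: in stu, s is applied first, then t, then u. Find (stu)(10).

3

Apply the permutations in order: s(10) = 3, then t(3) = 4, then u(4) = 3. So (stu)(10) = 3.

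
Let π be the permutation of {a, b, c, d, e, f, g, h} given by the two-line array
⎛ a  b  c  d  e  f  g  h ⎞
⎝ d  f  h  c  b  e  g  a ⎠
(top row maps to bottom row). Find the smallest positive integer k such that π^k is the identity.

12

Decomposing into disjoint cycles gives cycle lengths 4, 3, 1.
Since disjoint cycles commute, ord(π) = lcm(4, 3) = 12.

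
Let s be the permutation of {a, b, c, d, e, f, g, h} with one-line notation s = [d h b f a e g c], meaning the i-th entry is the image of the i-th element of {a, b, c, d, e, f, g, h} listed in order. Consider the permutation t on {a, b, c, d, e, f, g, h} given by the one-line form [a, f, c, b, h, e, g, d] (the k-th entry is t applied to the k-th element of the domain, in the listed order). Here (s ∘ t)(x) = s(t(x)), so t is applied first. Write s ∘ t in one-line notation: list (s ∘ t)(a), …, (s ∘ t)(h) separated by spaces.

Chase each element through t then s: a → a → d; b → f → e; c → c → b; d → b → h; e → h → c; f → e → a; g → g → g; h → d → f.
So s ∘ t in one-line form is d e b h c a g f.

d e b h c a g f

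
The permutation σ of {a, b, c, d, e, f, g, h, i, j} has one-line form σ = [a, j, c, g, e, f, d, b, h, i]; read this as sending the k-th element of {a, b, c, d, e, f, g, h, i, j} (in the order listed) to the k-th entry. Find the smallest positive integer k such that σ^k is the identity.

The disjoint-cycle form of σ has cycle lengths 4, 2, 1, 1, 1, 1.
The order of σ is the least common multiple of its cycle lengths: lcm(4, 2) = 4.

4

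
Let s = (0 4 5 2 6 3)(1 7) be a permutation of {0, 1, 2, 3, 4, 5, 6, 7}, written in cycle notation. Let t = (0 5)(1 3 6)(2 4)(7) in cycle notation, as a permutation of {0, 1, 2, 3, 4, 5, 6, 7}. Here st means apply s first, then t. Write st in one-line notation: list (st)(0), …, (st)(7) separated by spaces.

2 7 1 5 0 4 6 3

(st)(x) = t(s(x)). Computing each image: t(s(0)) = t(4) = 2, t(s(1)) = t(7) = 7, t(s(2)) = t(6) = 1, t(s(3)) = t(0) = 5, t(s(4)) = t(5) = 0, t(s(5)) = t(2) = 4, t(s(6)) = t(3) = 6, t(s(7)) = t(1) = 3.
Hence st = [2 7 1 5 0 4 6 3].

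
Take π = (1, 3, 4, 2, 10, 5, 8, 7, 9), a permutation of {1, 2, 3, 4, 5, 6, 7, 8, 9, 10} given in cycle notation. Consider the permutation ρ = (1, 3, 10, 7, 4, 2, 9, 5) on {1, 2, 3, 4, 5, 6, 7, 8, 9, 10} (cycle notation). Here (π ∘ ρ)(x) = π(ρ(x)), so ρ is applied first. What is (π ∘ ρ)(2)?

1

First apply ρ: ρ(2) = 9, then π(9) = 1. Thus (π ∘ ρ)(2) = 1.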